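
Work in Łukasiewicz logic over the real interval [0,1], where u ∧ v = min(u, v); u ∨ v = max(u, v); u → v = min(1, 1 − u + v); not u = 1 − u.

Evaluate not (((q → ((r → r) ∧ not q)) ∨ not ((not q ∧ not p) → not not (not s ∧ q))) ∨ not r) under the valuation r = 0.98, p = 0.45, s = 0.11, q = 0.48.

0.00

(r → r): min(1, 1 − 0.98 + 0.98) = 1
not q: Łukasiewicz ¬ gives 1 − 0.48 = 0.52
((r → r) ∧ not q) = min(1, 0.52) = 0.52
(q → ((r → r) ∧ not q)): min(1, 1 − 0.48 + 0.52) = 1
not q: Łukasiewicz ¬ gives 1 − 0.48 = 0.52
not p: Łukasiewicz ¬ gives 1 − 0.45 = 0.55
(not q ∧ not p) = min(0.52, 0.55) = 0.52
not s: Łukasiewicz ¬ gives 1 − 0.11 = 0.89
(not s ∧ q) = min(0.89, 0.48) = 0.48
not (not s ∧ q): Łukasiewicz ¬ gives 1 − 0.48 = 0.52
not not (not s ∧ q): Łukasiewicz ¬ gives 1 − 0.52 = 0.48
((not q ∧ not p) → not not (not s ∧ q)): min(1, 1 − 0.52 + 0.48) = 0.96
not ((not q ∧ not p) → not not (not s ∧ q)): Łukasiewicz ¬ gives 1 − 0.96 = 0.04
((q → ((r → r) ∧ not q)) ∨ not ((not q ∧ not p) → not not (not s ∧ q))) = max(1, 0.04) = 1
not r: Łukasiewicz ¬ gives 1 − 0.98 = 0.02
(((q → ((r → r) ∧ not q)) ∨ not ((not q ∧ not p) → not not (not s ∧ q))) ∨ not r) = max(1, 0.02) = 1
not (((q → ((r → r) ∧ not q)) ∨ not ((not q ∧ not p) → not not (not s ∧ q))) ∨ not r): Łukasiewicz ¬ gives 1 − 1 = 0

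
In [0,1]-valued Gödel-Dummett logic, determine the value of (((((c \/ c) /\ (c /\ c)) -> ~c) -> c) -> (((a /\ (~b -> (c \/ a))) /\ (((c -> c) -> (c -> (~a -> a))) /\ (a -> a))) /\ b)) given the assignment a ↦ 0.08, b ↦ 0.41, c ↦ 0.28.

0.08

(c \/ c) = max(0.28, 0.28) = 0.28
(c /\ c) = min(0.28, 0.28) = 0.28
((c \/ c) /\ (c /\ c)) = min(0.28, 0.28) = 0.28
~c: Gödel ¬ of 0.28 = 0 (operand ≠ 0)
(((c \/ c) /\ (c /\ c)) -> ~c): 0.28 > 0, so result = 0
((((c \/ c) /\ (c /\ c)) -> ~c) -> c): 0 ≤ 0.28, so result = 1
~b: Gödel ¬ of 0.41 = 0 (operand ≠ 0)
(c \/ a) = max(0.28, 0.08) = 0.28
(~b -> (c \/ a)): 0 ≤ 0.28, so result = 1
(a /\ (~b -> (c \/ a))) = min(0.08, 1) = 0.08
(c -> c): 0.28 ≤ 0.28, so result = 1
~a: Gödel ¬ of 0.08 = 0 (operand ≠ 0)
(~a -> a): 0 ≤ 0.08, so result = 1
(c -> (~a -> a)): 0.28 ≤ 1, so result = 1
((c -> c) -> (c -> (~a -> a))): 1 ≤ 1, so result = 1
(a -> a): 0.08 ≤ 0.08, so result = 1
(((c -> c) -> (c -> (~a -> a))) /\ (a -> a)) = min(1, 1) = 1
((a /\ (~b -> (c \/ a))) /\ (((c -> c) -> (c -> (~a -> a))) /\ (a -> a))) = min(0.08, 1) = 0.08
(((a /\ (~b -> (c \/ a))) /\ (((c -> c) -> (c -> (~a -> a))) /\ (a -> a))) /\ b) = min(0.08, 0.41) = 0.08
(((((c \/ c) /\ (c /\ c)) -> ~c) -> c) -> (((a /\ (~b -> (c \/ a))) /\ (((c -> c) -> (c -> (~a -> a))) /\ (a -> a))) /\ b)): 1 > 0.08, so result = 0.08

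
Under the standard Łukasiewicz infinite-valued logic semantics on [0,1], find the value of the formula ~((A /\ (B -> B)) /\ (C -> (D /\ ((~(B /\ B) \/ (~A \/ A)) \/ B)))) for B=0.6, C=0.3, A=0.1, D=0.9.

0.90

(B -> B): min(1, 1 − 0.6 + 0.6) = 1
(A /\ (B -> B)) = min(0.1, 1) = 0.1
(B /\ B) = min(0.6, 0.6) = 0.6
~(B /\ B): Łukasiewicz ¬ gives 1 − 0.6 = 0.4
~A: Łukasiewicz ¬ gives 1 − 0.1 = 0.9
(~A \/ A) = max(0.9, 0.1) = 0.9
(~(B /\ B) \/ (~A \/ A)) = max(0.4, 0.9) = 0.9
((~(B /\ B) \/ (~A \/ A)) \/ B) = max(0.9, 0.6) = 0.9
(D /\ ((~(B /\ B) \/ (~A \/ A)) \/ B)) = min(0.9, 0.9) = 0.9
(C -> (D /\ ((~(B /\ B) \/ (~A \/ A)) \/ B))): min(1, 1 − 0.3 + 0.9) = 1
((A /\ (B -> B)) /\ (C -> (D /\ ((~(B /\ B) \/ (~A \/ A)) \/ B)))) = min(0.1, 1) = 0.1
~((A /\ (B -> B)) /\ (C -> (D /\ ((~(B /\ B) \/ (~A \/ A)) \/ B)))): Łukasiewicz ¬ gives 1 − 0.1 = 0.9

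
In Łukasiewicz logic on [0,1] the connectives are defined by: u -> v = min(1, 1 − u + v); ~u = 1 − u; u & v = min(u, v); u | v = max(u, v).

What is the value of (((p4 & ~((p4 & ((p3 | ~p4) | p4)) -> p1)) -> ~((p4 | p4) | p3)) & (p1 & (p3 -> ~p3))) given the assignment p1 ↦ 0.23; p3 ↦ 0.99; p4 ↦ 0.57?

0.02

~p4: Łukasiewicz ¬ gives 1 − 0.57 = 0.43
(p3 | ~p4) = max(0.99, 0.43) = 0.99
((p3 | ~p4) | p4) = max(0.99, 0.57) = 0.99
(p4 & ((p3 | ~p4) | p4)) = min(0.57, 0.99) = 0.57
((p4 & ((p3 | ~p4) | p4)) -> p1): min(1, 1 − 0.57 + 0.23) = 0.66
~((p4 & ((p3 | ~p4) | p4)) -> p1): Łukasiewicz ¬ gives 1 − 0.66 = 0.34
(p4 & ~((p4 & ((p3 | ~p4) | p4)) -> p1)) = min(0.57, 0.34) = 0.34
(p4 | p4) = max(0.57, 0.57) = 0.57
((p4 | p4) | p3) = max(0.57, 0.99) = 0.99
~((p4 | p4) | p3): Łukasiewicz ¬ gives 1 − 0.99 = 0.01
((p4 & ~((p4 & ((p3 | ~p4) | p4)) -> p1)) -> ~((p4 | p4) | p3)): min(1, 1 − 0.34 + 0.01) = 0.67
~p3: Łukasiewicz ¬ gives 1 − 0.99 = 0.01
(p3 -> ~p3): min(1, 1 − 0.99 + 0.01) = 0.02
(p1 & (p3 -> ~p3)) = min(0.23, 0.02) = 0.02
(((p4 & ~((p4 & ((p3 | ~p4) | p4)) -> p1)) -> ~((p4 | p4) | p3)) & (p1 & (p3 -> ~p3))) = min(0.67, 0.02) = 0.02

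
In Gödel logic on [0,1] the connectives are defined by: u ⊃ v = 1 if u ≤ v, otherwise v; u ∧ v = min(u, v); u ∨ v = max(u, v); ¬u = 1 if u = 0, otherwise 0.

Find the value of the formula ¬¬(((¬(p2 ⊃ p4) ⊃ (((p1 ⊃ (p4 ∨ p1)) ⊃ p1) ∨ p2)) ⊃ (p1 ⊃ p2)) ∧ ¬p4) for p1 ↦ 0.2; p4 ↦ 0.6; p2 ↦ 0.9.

(p2 ⊃ p4): 0.9 > 0.6, so result = 0.6
¬(p2 ⊃ p4): Gödel ¬ of 0.6 = 0 (operand ≠ 0)
(p4 ∨ p1) = max(0.6, 0.2) = 0.6
(p1 ⊃ (p4 ∨ p1)): 0.2 ≤ 0.6, so result = 1
((p1 ⊃ (p4 ∨ p1)) ⊃ p1): 1 > 0.2, so result = 0.2
(((p1 ⊃ (p4 ∨ p1)) ⊃ p1) ∨ p2) = max(0.2, 0.9) = 0.9
(¬(p2 ⊃ p4) ⊃ (((p1 ⊃ (p4 ∨ p1)) ⊃ p1) ∨ p2)): 0 ≤ 0.9, so result = 1
(p1 ⊃ p2): 0.2 ≤ 0.9, so result = 1
((¬(p2 ⊃ p4) ⊃ (((p1 ⊃ (p4 ∨ p1)) ⊃ p1) ∨ p2)) ⊃ (p1 ⊃ p2)): 1 ≤ 1, so result = 1
¬p4: Gödel ¬ of 0.6 = 0 (operand ≠ 0)
(((¬(p2 ⊃ p4) ⊃ (((p1 ⊃ (p4 ∨ p1)) ⊃ p1) ∨ p2)) ⊃ (p1 ⊃ p2)) ∧ ¬p4) = min(1, 0) = 0
¬(((¬(p2 ⊃ p4) ⊃ (((p1 ⊃ (p4 ∨ p1)) ⊃ p1) ∨ p2)) ⊃ (p1 ⊃ p2)) ∧ ¬p4): Gödel ¬ of 0 = 1 (operand is 0)
¬¬(((¬(p2 ⊃ p4) ⊃ (((p1 ⊃ (p4 ∨ p1)) ⊃ p1) ∨ p2)) ⊃ (p1 ⊃ p2)) ∧ ¬p4): Gödel ¬ of 1 = 0 (operand ≠ 0)

0.00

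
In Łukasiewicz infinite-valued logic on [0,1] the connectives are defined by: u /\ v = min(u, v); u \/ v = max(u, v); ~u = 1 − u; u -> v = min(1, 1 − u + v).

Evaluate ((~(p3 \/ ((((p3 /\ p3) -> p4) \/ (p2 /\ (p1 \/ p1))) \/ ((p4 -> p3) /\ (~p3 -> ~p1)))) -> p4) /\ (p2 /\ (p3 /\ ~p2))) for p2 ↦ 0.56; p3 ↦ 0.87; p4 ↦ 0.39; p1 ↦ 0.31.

(p3 /\ p3) = min(0.87, 0.87) = 0.87
((p3 /\ p3) -> p4): min(1, 1 − 0.87 + 0.39) = 0.52
(p1 \/ p1) = max(0.31, 0.31) = 0.31
(p2 /\ (p1 \/ p1)) = min(0.56, 0.31) = 0.31
(((p3 /\ p3) -> p4) \/ (p2 /\ (p1 \/ p1))) = max(0.52, 0.31) = 0.52
(p4 -> p3): min(1, 1 − 0.39 + 0.87) = 1
~p3: Łukasiewicz ¬ gives 1 − 0.87 = 0.13
~p1: Łukasiewicz ¬ gives 1 − 0.31 = 0.69
(~p3 -> ~p1): min(1, 1 − 0.13 + 0.69) = 1
((p4 -> p3) /\ (~p3 -> ~p1)) = min(1, 1) = 1
((((p3 /\ p3) -> p4) \/ (p2 /\ (p1 \/ p1))) \/ ((p4 -> p3) /\ (~p3 -> ~p1))) = max(0.52, 1) = 1
(p3 \/ ((((p3 /\ p3) -> p4) \/ (p2 /\ (p1 \/ p1))) \/ ((p4 -> p3) /\ (~p3 -> ~p1)))) = max(0.87, 1) = 1
~(p3 \/ ((((p3 /\ p3) -> p4) \/ (p2 /\ (p1 \/ p1))) \/ ((p4 -> p3) /\ (~p3 -> ~p1)))): Łukasiewicz ¬ gives 1 − 1 = 0
(~(p3 \/ ((((p3 /\ p3) -> p4) \/ (p2 /\ (p1 \/ p1))) \/ ((p4 -> p3) /\ (~p3 -> ~p1)))) -> p4): min(1, 1 − 0 + 0.39) = 1
~p2: Łukasiewicz ¬ gives 1 − 0.56 = 0.44
(p3 /\ ~p2) = min(0.87, 0.44) = 0.44
(p2 /\ (p3 /\ ~p2)) = min(0.56, 0.44) = 0.44
((~(p3 \/ ((((p3 /\ p3) -> p4) \/ (p2 /\ (p1 \/ p1))) \/ ((p4 -> p3) /\ (~p3 -> ~p1)))) -> p4) /\ (p2 /\ (p3 /\ ~p2))) = min(1, 0.44) = 0.44

0.44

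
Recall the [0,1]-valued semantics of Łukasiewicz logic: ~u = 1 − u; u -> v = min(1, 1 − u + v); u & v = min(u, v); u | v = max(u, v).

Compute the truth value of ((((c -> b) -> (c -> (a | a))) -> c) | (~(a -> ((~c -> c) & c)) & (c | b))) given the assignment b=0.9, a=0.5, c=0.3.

0.30

(c -> b): min(1, 1 − 0.3 + 0.9) = 1
(a | a) = max(0.5, 0.5) = 0.5
(c -> (a | a)): min(1, 1 − 0.3 + 0.5) = 1
((c -> b) -> (c -> (a | a))): min(1, 1 − 1 + 1) = 1
(((c -> b) -> (c -> (a | a))) -> c): min(1, 1 − 1 + 0.3) = 0.3
~c: Łukasiewicz ¬ gives 1 − 0.3 = 0.7
(~c -> c): min(1, 1 − 0.7 + 0.3) = 0.6
((~c -> c) & c) = min(0.6, 0.3) = 0.3
(a -> ((~c -> c) & c)): min(1, 1 − 0.5 + 0.3) = 0.8
~(a -> ((~c -> c) & c)): Łukasiewicz ¬ gives 1 − 0.8 = 0.2
(c | b) = max(0.3, 0.9) = 0.9
(~(a -> ((~c -> c) & c)) & (c | b)) = min(0.2, 0.9) = 0.2
((((c -> b) -> (c -> (a | a))) -> c) | (~(a -> ((~c -> c) & c)) & (c | b))) = max(0.3, 0.2) = 0.3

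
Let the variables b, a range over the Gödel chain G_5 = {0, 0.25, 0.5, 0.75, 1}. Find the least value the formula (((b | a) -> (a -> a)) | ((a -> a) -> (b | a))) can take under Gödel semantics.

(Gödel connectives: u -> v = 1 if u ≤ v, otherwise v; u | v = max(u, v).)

Every assignment gives 1. For instance at b = 0, a = 0:
  (b | a) = max(0, 0) = 0
  (a -> a): 0 ≤ 0, so result = 1
  ((b | a) -> (a -> a)): 0 ≤ 1, so result = 1
  (a -> a): 0 ≤ 0, so result = 1
  (b | a) = max(0, 0) = 0
  ((a -> a) -> (b | a)): 1 > 0, so result = 0
  (((b | a) -> (a -> a)) | ((a -> a) -> (b | a))) = max(1, 0) = 1
All 25 assignments give value 1 — the formula is a G_5-tautology.

1.00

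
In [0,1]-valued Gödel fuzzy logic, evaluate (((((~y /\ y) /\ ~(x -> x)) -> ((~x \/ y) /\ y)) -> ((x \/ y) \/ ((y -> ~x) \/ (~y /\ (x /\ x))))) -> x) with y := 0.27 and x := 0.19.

~y: Gödel ¬ of 0.27 = 0 (operand ≠ 0)
(~y /\ y) = min(0, 0.27) = 0
(x -> x): 0.19 ≤ 0.19, so result = 1
~(x -> x): Gödel ¬ of 1 = 0 (operand ≠ 0)
((~y /\ y) /\ ~(x -> x)) = min(0, 0) = 0
~x: Gödel ¬ of 0.19 = 0 (operand ≠ 0)
(~x \/ y) = max(0, 0.27) = 0.27
((~x \/ y) /\ y) = min(0.27, 0.27) = 0.27
(((~y /\ y) /\ ~(x -> x)) -> ((~x \/ y) /\ y)): 0 ≤ 0.27, so result = 1
(x \/ y) = max(0.19, 0.27) = 0.27
~x: Gödel ¬ of 0.19 = 0 (operand ≠ 0)
(y -> ~x): 0.27 > 0, so result = 0
~y: Gödel ¬ of 0.27 = 0 (operand ≠ 0)
(x /\ x) = min(0.19, 0.19) = 0.19
(~y /\ (x /\ x)) = min(0, 0.19) = 0
((y -> ~x) \/ (~y /\ (x /\ x))) = max(0, 0) = 0
((x \/ y) \/ ((y -> ~x) \/ (~y /\ (x /\ x)))) = max(0.27, 0) = 0.27
((((~y /\ y) /\ ~(x -> x)) -> ((~x \/ y) /\ y)) -> ((x \/ y) \/ ((y -> ~x) \/ (~y /\ (x /\ x))))): 1 > 0.27, so result = 0.27
(((((~y /\ y) /\ ~(x -> x)) -> ((~x \/ y) /\ y)) -> ((x \/ y) \/ ((y -> ~x) \/ (~y /\ (x /\ x))))) -> x): 0.27 > 0.19, so result = 0.19

0.19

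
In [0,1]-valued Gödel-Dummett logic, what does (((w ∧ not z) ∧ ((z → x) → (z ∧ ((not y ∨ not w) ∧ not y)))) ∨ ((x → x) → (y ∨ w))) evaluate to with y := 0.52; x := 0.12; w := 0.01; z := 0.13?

not z: Gödel ¬ of 0.13 = 0 (operand ≠ 0)
(w ∧ not z) = min(0.01, 0) = 0
(z → x): 0.13 > 0.12, so result = 0.12
not y: Gödel ¬ of 0.52 = 0 (operand ≠ 0)
not w: Gödel ¬ of 0.01 = 0 (operand ≠ 0)
(not y ∨ not w) = max(0, 0) = 0
not y: Gödel ¬ of 0.52 = 0 (operand ≠ 0)
((not y ∨ not w) ∧ not y) = min(0, 0) = 0
(z ∧ ((not y ∨ not w) ∧ not y)) = min(0.13, 0) = 0
((z → x) → (z ∧ ((not y ∨ not w) ∧ not y))): 0.12 > 0, so result = 0
((w ∧ not z) ∧ ((z → x) → (z ∧ ((not y ∨ not w) ∧ not y)))) = min(0, 0) = 0
(x → x): 0.12 ≤ 0.12, so result = 1
(y ∨ w) = max(0.52, 0.01) = 0.52
((x → x) → (y ∨ w)): 1 > 0.52, so result = 0.52
(((w ∧ not z) ∧ ((z → x) → (z ∧ ((not y ∨ not w) ∧ not y)))) ∨ ((x → x) → (y ∨ w))) = max(0, 0.52) = 0.52

0.52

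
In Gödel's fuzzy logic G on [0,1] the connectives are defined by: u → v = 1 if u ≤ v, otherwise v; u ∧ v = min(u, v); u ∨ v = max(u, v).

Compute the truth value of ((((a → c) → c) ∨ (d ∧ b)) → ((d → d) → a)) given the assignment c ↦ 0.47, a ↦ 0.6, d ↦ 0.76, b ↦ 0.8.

(a → c): 0.6 > 0.47, so result = 0.47
((a → c) → c): 0.47 ≤ 0.47, so result = 1
(d ∧ b) = min(0.76, 0.8) = 0.76
(((a → c) → c) ∨ (d ∧ b)) = max(1, 0.76) = 1
(d → d): 0.76 ≤ 0.76, so result = 1
((d → d) → a): 1 > 0.6, so result = 0.6
((((a → c) → c) ∨ (d ∧ b)) → ((d → d) → a)): 1 > 0.6, so result = 0.6

0.60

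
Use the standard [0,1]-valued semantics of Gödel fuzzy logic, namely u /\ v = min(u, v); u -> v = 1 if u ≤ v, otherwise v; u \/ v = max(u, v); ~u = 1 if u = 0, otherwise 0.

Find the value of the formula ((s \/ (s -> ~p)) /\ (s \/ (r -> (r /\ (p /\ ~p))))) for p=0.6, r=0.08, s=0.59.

~p: Gödel ¬ of 0.6 = 0 (operand ≠ 0)
(s -> ~p): 0.59 > 0, so result = 0
(s \/ (s -> ~p)) = max(0.59, 0) = 0.59
~p: Gödel ¬ of 0.6 = 0 (operand ≠ 0)
(p /\ ~p) = min(0.6, 0) = 0
(r /\ (p /\ ~p)) = min(0.08, 0) = 0
(r -> (r /\ (p /\ ~p))): 0.08 > 0, so result = 0
(s \/ (r -> (r /\ (p /\ ~p)))) = max(0.59, 0) = 0.59
((s \/ (s -> ~p)) /\ (s \/ (r -> (r /\ (p /\ ~p))))) = min(0.59, 0.59) = 0.59

0.59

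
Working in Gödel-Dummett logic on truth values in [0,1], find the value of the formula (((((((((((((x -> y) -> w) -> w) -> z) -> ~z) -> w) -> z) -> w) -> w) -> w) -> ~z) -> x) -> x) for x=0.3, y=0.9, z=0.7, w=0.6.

(x -> y): 0.3 ≤ 0.9, so result = 1
((x -> y) -> w): 1 > 0.6, so result = 0.6
(((x -> y) -> w) -> w): 0.6 ≤ 0.6, so result = 1
((((x -> y) -> w) -> w) -> z): 1 > 0.7, so result = 0.7
~z: Gödel ¬ of 0.7 = 0 (operand ≠ 0)
(((((x -> y) -> w) -> w) -> z) -> ~z): 0.7 > 0, so result = 0
((((((x -> y) -> w) -> w) -> z) -> ~z) -> w): 0 ≤ 0.6, so result = 1
(((((((x -> y) -> w) -> w) -> z) -> ~z) -> w) -> z): 1 > 0.7, so result = 0.7
((((((((x -> y) -> w) -> w) -> z) -> ~z) -> w) -> z) -> w): 0.7 > 0.6, so result = 0.6
(((((((((x -> y) -> w) -> w) -> z) -> ~z) -> w) -> z) -> w) -> w): 0.6 ≤ 0.6, so result = 1
((((((((((x -> y) -> w) -> w) -> z) -> ~z) -> w) -> z) -> w) -> w) -> w): 1 > 0.6, so result = 0.6
~z: Gödel ¬ of 0.7 = 0 (operand ≠ 0)
(((((((((((x -> y) -> w) -> w) -> z) -> ~z) -> w) -> z) -> w) -> w) -> w) -> ~z): 0.6 > 0, so result = 0
((((((((((((x -> y) -> w) -> w) -> z) -> ~z) -> w) -> z) -> w) -> w) -> w) -> ~z) -> x): 0 ≤ 0.3, so result = 1
(((((((((((((x -> y) -> w) -> w) -> z) -> ~z) -> w) -> z) -> w) -> w) -> w) -> ~z) -> x) -> x): 1 > 0.3, so result = 0.3

0.30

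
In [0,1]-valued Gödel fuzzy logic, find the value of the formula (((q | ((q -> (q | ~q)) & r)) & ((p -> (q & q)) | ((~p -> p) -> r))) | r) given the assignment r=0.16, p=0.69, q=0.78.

~q: Gödel ¬ of 0.78 = 0 (operand ≠ 0)
(q | ~q) = max(0.78, 0) = 0.78
(q -> (q | ~q)): 0.78 ≤ 0.78, so result = 1
((q -> (q | ~q)) & r) = min(1, 0.16) = 0.16
(q | ((q -> (q | ~q)) & r)) = max(0.78, 0.16) = 0.78
(q & q) = min(0.78, 0.78) = 0.78
(p -> (q & q)): 0.69 ≤ 0.78, so result = 1
~p: Gödel ¬ of 0.69 = 0 (operand ≠ 0)
(~p -> p): 0 ≤ 0.69, so result = 1
((~p -> p) -> r): 1 > 0.16, so result = 0.16
((p -> (q & q)) | ((~p -> p) -> r)) = max(1, 0.16) = 1
((q | ((q -> (q | ~q)) & r)) & ((p -> (q & q)) | ((~p -> p) -> r))) = min(0.78, 1) = 0.78
(((q | ((q -> (q | ~q)) & r)) & ((p -> (q & q)) | ((~p -> p) -> r))) | r) = max(0.78, 0.16) = 0.78

0.78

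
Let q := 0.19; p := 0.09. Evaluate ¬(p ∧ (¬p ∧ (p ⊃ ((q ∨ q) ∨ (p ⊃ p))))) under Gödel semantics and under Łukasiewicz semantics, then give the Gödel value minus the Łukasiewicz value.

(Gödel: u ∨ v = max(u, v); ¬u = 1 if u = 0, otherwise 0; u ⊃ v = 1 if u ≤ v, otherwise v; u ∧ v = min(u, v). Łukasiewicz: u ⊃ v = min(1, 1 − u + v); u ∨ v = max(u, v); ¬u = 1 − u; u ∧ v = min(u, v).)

0.09

Gödel evaluation:
  ¬p: Gödel ¬ of 0.09 = 0 (operand ≠ 0)
  (q ∨ q) = max(0.19, 0.19) = 0.19
  (p ⊃ p): 0.09 ≤ 0.09, so result = 1
  ((q ∨ q) ∨ (p ⊃ p)) = max(0.19, 1) = 1
  (p ⊃ ((q ∨ q) ∨ (p ⊃ p))): 0.09 ≤ 1, so result = 1
  (¬p ∧ (p ⊃ ((q ∨ q) ∨ (p ⊃ p)))) = min(0, 1) = 0
  (p ∧ (¬p ∧ (p ⊃ ((q ∨ q) ∨ (p ⊃ p))))) = min(0.09, 0) = 0
  ¬(p ∧ (¬p ∧ (p ⊃ ((q ∨ q) ∨ (p ⊃ p))))): Gödel ¬ of 0 = 1 (operand is 0)
  Gödel value = 1
Łukasiewicz evaluation:
  ¬p: Łukasiewicz ¬ gives 1 − 0.09 = 0.91
  (q ∨ q) = max(0.19, 0.19) = 0.19
  (p ⊃ p): min(1, 1 − 0.09 + 0.09) = 1
  ((q ∨ q) ∨ (p ⊃ p)) = max(0.19, 1) = 1
  (p ⊃ ((q ∨ q) ∨ (p ⊃ p))): min(1, 1 − 0.09 + 1) = 1
  (¬p ∧ (p ⊃ ((q ∨ q) ∨ (p ⊃ p)))) = min(0.91, 1) = 0.91
  (p ∧ (¬p ∧ (p ⊃ ((q ∨ q) ∨ (p ⊃ p))))) = min(0.09, 0.91) = 0.09
  ¬(p ∧ (¬p ∧ (p ⊃ ((q ∨ q) ∨ (p ⊃ p))))): Łukasiewicz ¬ gives 1 − 0.09 = 0.91
  Łukasiewicz value = 0.91
Difference: 1 − 0.91 = 0.09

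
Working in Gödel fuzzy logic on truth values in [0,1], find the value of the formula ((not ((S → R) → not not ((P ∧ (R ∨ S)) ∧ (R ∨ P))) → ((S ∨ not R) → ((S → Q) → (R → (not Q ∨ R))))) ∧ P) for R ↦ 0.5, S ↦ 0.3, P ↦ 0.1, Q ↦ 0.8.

(S → R): 0.3 ≤ 0.5, so result = 1
(R ∨ S) = max(0.5, 0.3) = 0.5
(P ∧ (R ∨ S)) = min(0.1, 0.5) = 0.1
(R ∨ P) = max(0.5, 0.1) = 0.5
((P ∧ (R ∨ S)) ∧ (R ∨ P)) = min(0.1, 0.5) = 0.1
not ((P ∧ (R ∨ S)) ∧ (R ∨ P)): Gödel ¬ of 0.1 = 0 (operand ≠ 0)
not not ((P ∧ (R ∨ S)) ∧ (R ∨ P)): Gödel ¬ of 0 = 1 (operand is 0)
((S → R) → not not ((P ∧ (R ∨ S)) ∧ (R ∨ P))): 1 ≤ 1, so result = 1
not ((S → R) → not not ((P ∧ (R ∨ S)) ∧ (R ∨ P))): Gödel ¬ of 1 = 0 (operand ≠ 0)
not R: Gödel ¬ of 0.5 = 0 (operand ≠ 0)
(S ∨ not R) = max(0.3, 0) = 0.3
(S → Q): 0.3 ≤ 0.8, so result = 1
not Q: Gödel ¬ of 0.8 = 0 (operand ≠ 0)
(not Q ∨ R) = max(0, 0.5) = 0.5
(R → (not Q ∨ R)): 0.5 ≤ 0.5, so result = 1
((S → Q) → (R → (not Q ∨ R))): 1 ≤ 1, so result = 1
((S ∨ not R) → ((S → Q) → (R → (not Q ∨ R)))): 0.3 ≤ 1, so result = 1
(not ((S → R) → not not ((P ∧ (R ∨ S)) ∧ (R ∨ P))) → ((S ∨ not R) → ((S → Q) → (R → (not Q ∨ R))))): 0 ≤ 1, so result = 1
((not ((S → R) → not not ((P ∧ (R ∨ S)) ∧ (R ∨ P))) → ((S ∨ not R) → ((S → Q) → (R → (not Q ∨ R))))) ∧ P) = min(1, 0.1) = 0.1

0.10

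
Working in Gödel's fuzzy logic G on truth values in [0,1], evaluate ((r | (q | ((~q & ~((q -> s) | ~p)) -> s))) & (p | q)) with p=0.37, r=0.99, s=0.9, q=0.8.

~q: Gödel ¬ of 0.8 = 0 (operand ≠ 0)
(q -> s): 0.8 ≤ 0.9, so result = 1
~p: Gödel ¬ of 0.37 = 0 (operand ≠ 0)
((q -> s) | ~p) = max(1, 0) = 1
~((q -> s) | ~p): Gödel ¬ of 1 = 0 (operand ≠ 0)
(~q & ~((q -> s) | ~p)) = min(0, 0) = 0
((~q & ~((q -> s) | ~p)) -> s): 0 ≤ 0.9, so result = 1
(q | ((~q & ~((q -> s) | ~p)) -> s)) = max(0.8, 1) = 1
(r | (q | ((~q & ~((q -> s) | ~p)) -> s))) = max(0.99, 1) = 1
(p | q) = max(0.37, 0.8) = 0.8
((r | (q | ((~q & ~((q -> s) | ~p)) -> s))) & (p | q)) = min(1, 0.8) = 0.8

0.80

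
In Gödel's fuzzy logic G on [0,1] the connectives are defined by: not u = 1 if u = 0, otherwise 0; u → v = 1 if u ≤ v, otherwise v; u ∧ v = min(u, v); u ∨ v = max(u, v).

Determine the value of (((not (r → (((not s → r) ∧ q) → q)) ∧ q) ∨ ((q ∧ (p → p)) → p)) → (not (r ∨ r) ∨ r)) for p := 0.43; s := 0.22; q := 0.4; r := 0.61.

0.61

not s: Gödel ¬ of 0.22 = 0 (operand ≠ 0)
(not s → r): 0 ≤ 0.61, so result = 1
((not s → r) ∧ q) = min(1, 0.4) = 0.4
(((not s → r) ∧ q) → q): 0.4 ≤ 0.4, so result = 1
(r → (((not s → r) ∧ q) → q)): 0.61 ≤ 1, so result = 1
not (r → (((not s → r) ∧ q) → q)): Gödel ¬ of 1 = 0 (operand ≠ 0)
(not (r → (((not s → r) ∧ q) → q)) ∧ q) = min(0, 0.4) = 0
(p → p): 0.43 ≤ 0.43, so result = 1
(q ∧ (p → p)) = min(0.4, 1) = 0.4
((q ∧ (p → p)) → p): 0.4 ≤ 0.43, so result = 1
((not (r → (((not s → r) ∧ q) → q)) ∧ q) ∨ ((q ∧ (p → p)) → p)) = max(0, 1) = 1
(r ∨ r) = max(0.61, 0.61) = 0.61
not (r ∨ r): Gödel ¬ of 0.61 = 0 (operand ≠ 0)
(not (r ∨ r) ∨ r) = max(0, 0.61) = 0.61
(((not (r → (((not s → r) ∧ q) → q)) ∧ q) ∨ ((q ∧ (p → p)) → p)) → (not (r ∨ r) ∨ r)): 1 > 0.61, so result = 0.61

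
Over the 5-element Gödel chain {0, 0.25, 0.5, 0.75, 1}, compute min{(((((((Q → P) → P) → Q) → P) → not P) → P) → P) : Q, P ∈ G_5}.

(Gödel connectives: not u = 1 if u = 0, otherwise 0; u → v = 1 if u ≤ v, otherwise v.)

The minimum is attained at Q = 0, P = 0.25:
  (Q → P): 0 ≤ 0.25, so result = 1
  ((Q → P) → P): 1 > 0.25, so result = 0.25
  (((Q → P) → P) → Q): 0.25 > 0, so result = 0
  ((((Q → P) → P) → Q) → P): 0 ≤ 0.25, so result = 1
  not P: Gödel ¬ of 0.25 = 0 (operand ≠ 0)
  (((((Q → P) → P) → Q) → P) → not P): 1 > 0, so result = 0
  ((((((Q → P) → P) → Q) → P) → not P) → P): 0 ≤ 0.25, so result = 1
  (((((((Q → P) → P) → Q) → P) → not P) → P) → P): 1 > 0.25, so result = 0.25
Checking all 25 assignments confirms none give a value below 0.25.

0.25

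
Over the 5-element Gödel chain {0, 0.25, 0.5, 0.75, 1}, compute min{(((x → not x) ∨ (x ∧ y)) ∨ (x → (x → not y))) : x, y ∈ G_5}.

The minimum is attained at x = 0.25, y = 0.25:
  not x: Gödel ¬ of 0.25 = 0 (operand ≠ 0)
  (x → not x): 0.25 > 0, so result = 0
  (x ∧ y) = min(0.25, 0.25) = 0.25
  ((x → not x) ∨ (x ∧ y)) = max(0, 0.25) = 0.25
  not y: Gödel ¬ of 0.25 = 0 (operand ≠ 0)
  (x → not y): 0.25 > 0, so result = 0
  (x → (x → not y)): 0.25 > 0, so result = 0
  (((x → not x) ∨ (x ∧ y)) ∨ (x → (x → not y))) = max(0.25, 0) = 0.25
Checking all 25 assignments confirms none give a value below 0.25.

0.25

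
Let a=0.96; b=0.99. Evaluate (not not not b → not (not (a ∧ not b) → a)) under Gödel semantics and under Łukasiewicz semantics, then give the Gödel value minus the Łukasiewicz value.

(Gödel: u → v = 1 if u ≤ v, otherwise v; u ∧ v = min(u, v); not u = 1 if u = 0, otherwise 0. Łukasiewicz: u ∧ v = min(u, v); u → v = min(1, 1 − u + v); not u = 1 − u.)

Gödel evaluation:
  not b: Gödel ¬ of 0.99 = 0 (operand ≠ 0)
  not not b: Gödel ¬ of 0 = 1 (operand is 0)
  not not not b: Gödel ¬ of 1 = 0 (operand ≠ 0)
  not b: Gödel ¬ of 0.99 = 0 (operand ≠ 0)
  (a ∧ not b) = min(0.96, 0) = 0
  not (a ∧ not b): Gödel ¬ of 0 = 1 (operand is 0)
  (not (a ∧ not b) → a): 1 > 0.96, so result = 0.96
  not (not (a ∧ not b) → a): Gödel ¬ of 0.96 = 0 (operand ≠ 0)
  (not not not b → not (not (a ∧ not b) → a)): 0 ≤ 0, so result = 1
  Gödel value = 1
Łukasiewicz evaluation:
  not b: Łukasiewicz ¬ gives 1 − 0.99 = 0.01
  not not b: Łukasiewicz ¬ gives 1 − 0.01 = 0.99
  not not not b: Łukasiewicz ¬ gives 1 − 0.99 = 0.01
  not b: Łukasiewicz ¬ gives 1 − 0.99 = 0.01
  (a ∧ not b) = min(0.96, 0.01) = 0.01
  not (a ∧ not b): Łukasiewicz ¬ gives 1 − 0.01 = 0.99
  (not (a ∧ not b) → a): min(1, 1 − 0.99 + 0.96) = 0.97
  not (not (a ∧ not b) → a): Łukasiewicz ¬ gives 1 − 0.97 = 0.03
  (not not not b → not (not (a ∧ not b) → a)): min(1, 1 − 0.01 + 0.03) = 1
  Łukasiewicz value = 1
Difference: 1 − 1 = 0.00

0.00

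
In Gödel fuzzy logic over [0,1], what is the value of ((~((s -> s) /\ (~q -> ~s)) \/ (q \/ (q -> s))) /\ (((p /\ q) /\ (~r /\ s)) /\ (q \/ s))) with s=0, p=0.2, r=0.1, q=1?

(s -> s): 0 ≤ 0, so result = 1
~q: Gödel ¬ of 1 = 0 (operand ≠ 0)
~s: Gödel ¬ of 0 = 1 (operand is 0)
(~q -> ~s): 0 ≤ 1, so result = 1
((s -> s) /\ (~q -> ~s)) = min(1, 1) = 1
~((s -> s) /\ (~q -> ~s)): Gödel ¬ of 1 = 0 (operand ≠ 0)
(q -> s): 1 > 0, so result = 0
(q \/ (q -> s)) = max(1, 0) = 1
(~((s -> s) /\ (~q -> ~s)) \/ (q \/ (q -> s))) = max(0, 1) = 1
(p /\ q) = min(0.2, 1) = 0.2
~r: Gödel ¬ of 0.1 = 0 (operand ≠ 0)
(~r /\ s) = min(0, 0) = 0
((p /\ q) /\ (~r /\ s)) = min(0.2, 0) = 0
(q \/ s) = max(1, 0) = 1
(((p /\ q) /\ (~r /\ s)) /\ (q \/ s)) = min(0, 1) = 0
((~((s -> s) /\ (~q -> ~s)) \/ (q \/ (q -> s))) /\ (((p /\ q) /\ (~r /\ s)) /\ (q \/ s))) = min(1, 0) = 0

0.00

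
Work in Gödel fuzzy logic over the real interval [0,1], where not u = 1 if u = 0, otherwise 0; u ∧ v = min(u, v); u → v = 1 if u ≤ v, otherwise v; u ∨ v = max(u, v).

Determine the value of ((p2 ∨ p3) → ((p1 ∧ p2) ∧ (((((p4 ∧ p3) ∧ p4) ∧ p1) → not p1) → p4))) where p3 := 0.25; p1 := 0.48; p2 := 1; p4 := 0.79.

0.48

(p2 ∨ p3) = max(1, 0.25) = 1
(p1 ∧ p2) = min(0.48, 1) = 0.48
(p4 ∧ p3) = min(0.79, 0.25) = 0.25
((p4 ∧ p3) ∧ p4) = min(0.25, 0.79) = 0.25
(((p4 ∧ p3) ∧ p4) ∧ p1) = min(0.25, 0.48) = 0.25
not p1: Gödel ¬ of 0.48 = 0 (operand ≠ 0)
((((p4 ∧ p3) ∧ p4) ∧ p1) → not p1): 0.25 > 0, so result = 0
(((((p4 ∧ p3) ∧ p4) ∧ p1) → not p1) → p4): 0 ≤ 0.79, so result = 1
((p1 ∧ p2) ∧ (((((p4 ∧ p3) ∧ p4) ∧ p1) → not p1) → p4)) = min(0.48, 1) = 0.48
((p2 ∨ p3) → ((p1 ∧ p2) ∧ (((((p4 ∧ p3) ∧ p4) ∧ p1) → not p1) → p4))): 1 > 0.48, so result = 0.48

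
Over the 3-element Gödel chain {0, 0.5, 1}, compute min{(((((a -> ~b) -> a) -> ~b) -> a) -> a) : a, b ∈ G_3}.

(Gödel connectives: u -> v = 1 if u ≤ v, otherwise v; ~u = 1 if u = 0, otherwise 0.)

0.50

The minimum is attained at a = 0.5, b = 0.5:
  ~b: Gödel ¬ of 0.5 = 0 (operand ≠ 0)
  (a -> ~b): 0.5 > 0, so result = 0
  ((a -> ~b) -> a): 0 ≤ 0.5, so result = 1
  ~b: Gödel ¬ of 0.5 = 0 (operand ≠ 0)
  (((a -> ~b) -> a) -> ~b): 1 > 0, so result = 0
  ((((a -> ~b) -> a) -> ~b) -> a): 0 ≤ 0.5, so result = 1
  (((((a -> ~b) -> a) -> ~b) -> a) -> a): 1 > 0.5, so result = 0.5
Checking all 9 assignments confirms none give a value below 0.50.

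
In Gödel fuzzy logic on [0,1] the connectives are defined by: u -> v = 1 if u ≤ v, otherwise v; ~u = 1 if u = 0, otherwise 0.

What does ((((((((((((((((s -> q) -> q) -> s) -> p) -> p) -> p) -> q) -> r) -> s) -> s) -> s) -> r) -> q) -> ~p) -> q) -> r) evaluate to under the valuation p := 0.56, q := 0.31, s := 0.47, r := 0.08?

(s -> q): 0.47 > 0.31, so result = 0.31
((s -> q) -> q): 0.31 ≤ 0.31, so result = 1
(((s -> q) -> q) -> s): 1 > 0.47, so result = 0.47
((((s -> q) -> q) -> s) -> p): 0.47 ≤ 0.56, so result = 1
(((((s -> q) -> q) -> s) -> p) -> p): 1 > 0.56, so result = 0.56
((((((s -> q) -> q) -> s) -> p) -> p) -> p): 0.56 ≤ 0.56, so result = 1
(((((((s -> q) -> q) -> s) -> p) -> p) -> p) -> q): 1 > 0.31, so result = 0.31
((((((((s -> q) -> q) -> s) -> p) -> p) -> p) -> q) -> r): 0.31 > 0.08, so result = 0.08
(((((((((s -> q) -> q) -> s) -> p) -> p) -> p) -> q) -> r) -> s): 0.08 ≤ 0.47, so result = 1
((((((((((s -> q) -> q) -> s) -> p) -> p) -> p) -> q) -> r) -> s) -> s): 1 > 0.47, so result = 0.47
(((((((((((s -> q) -> q) -> s) -> p) -> p) -> p) -> q) -> r) -> s) -> s) -> s): 0.47 ≤ 0.47, so result = 1
((((((((((((s -> q) -> q) -> s) -> p) -> p) -> p) -> q) -> r) -> s) -> s) -> s) -> r): 1 > 0.08, so result = 0.08
(((((((((((((s -> q) -> q) -> s) -> p) -> p) -> p) -> q) -> r) -> s) -> s) -> s) -> r) -> q): 0.08 ≤ 0.31, so result = 1
~p: Gödel ¬ of 0.56 = 0 (operand ≠ 0)
((((((((((((((s -> q) -> q) -> s) -> p) -> p) -> p) -> q) -> r) -> s) -> s) -> s) -> r) -> q) -> ~p): 1 > 0, so result = 0
(((((((((((((((s -> q) -> q) -> s) -> p) -> p) -> p) -> q) -> r) -> s) -> s) -> s) -> r) -> q) -> ~p) -> q): 0 ≤ 0.31, so result = 1
((((((((((((((((s -> q) -> q) -> s) -> p) -> p) -> p) -> q) -> r) -> s) -> s) -> s) -> r) -> q) -> ~p) -> q) -> r): 1 > 0.08, so result = 0.08

0.08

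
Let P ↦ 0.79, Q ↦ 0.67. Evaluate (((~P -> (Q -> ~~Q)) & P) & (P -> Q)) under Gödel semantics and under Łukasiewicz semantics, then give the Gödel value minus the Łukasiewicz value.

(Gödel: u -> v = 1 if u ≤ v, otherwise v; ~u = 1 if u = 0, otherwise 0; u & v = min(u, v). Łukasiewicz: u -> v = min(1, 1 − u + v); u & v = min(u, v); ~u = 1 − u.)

Gödel evaluation:
  ~P: Gödel ¬ of 0.79 = 0 (operand ≠ 0)
  ~Q: Gödel ¬ of 0.67 = 0 (operand ≠ 0)
  ~~Q: Gödel ¬ of 0 = 1 (operand is 0)
  (Q -> ~~Q): 0.67 ≤ 1, so result = 1
  (~P -> (Q -> ~~Q)): 0 ≤ 1, so result = 1
  ((~P -> (Q -> ~~Q)) & P) = min(1, 0.79) = 0.79
  (P -> Q): 0.79 > 0.67, so result = 0.67
  (((~P -> (Q -> ~~Q)) & P) & (P -> Q)) = min(0.79, 0.67) = 0.67
  Gödel value = 0.67
Łukasiewicz evaluation:
  ~P: Łukasiewicz ¬ gives 1 − 0.79 = 0.21
  ~Q: Łukasiewicz ¬ gives 1 − 0.67 = 0.33
  ~~Q: Łukasiewicz ¬ gives 1 − 0.33 = 0.67
  (Q -> ~~Q): min(1, 1 − 0.67 + 0.67) = 1
  (~P -> (Q -> ~~Q)): min(1, 1 − 0.21 + 1) = 1
  ((~P -> (Q -> ~~Q)) & P) = min(1, 0.79) = 0.79
  (P -> Q): min(1, 1 − 0.79 + 0.67) = 0.88
  (((~P -> (Q -> ~~Q)) & P) & (P -> Q)) = min(0.79, 0.88) = 0.79
  Łukasiewicz value = 0.79
Difference: 0.67 − 0.79 = -0.12

-0.12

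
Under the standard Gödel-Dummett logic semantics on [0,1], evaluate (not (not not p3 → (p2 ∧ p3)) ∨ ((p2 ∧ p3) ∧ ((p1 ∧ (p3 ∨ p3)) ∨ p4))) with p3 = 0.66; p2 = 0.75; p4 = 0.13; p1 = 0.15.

0.15

not p3: Gödel ¬ of 0.66 = 0 (operand ≠ 0)
not not p3: Gödel ¬ of 0 = 1 (operand is 0)
(p2 ∧ p3) = min(0.75, 0.66) = 0.66
(not not p3 → (p2 ∧ p3)): 1 > 0.66, so result = 0.66
not (not not p3 → (p2 ∧ p3)): Gödel ¬ of 0.66 = 0 (operand ≠ 0)
(p2 ∧ p3) = min(0.75, 0.66) = 0.66
(p3 ∨ p3) = max(0.66, 0.66) = 0.66
(p1 ∧ (p3 ∨ p3)) = min(0.15, 0.66) = 0.15
((p1 ∧ (p3 ∨ p3)) ∨ p4) = max(0.15, 0.13) = 0.15
((p2 ∧ p3) ∧ ((p1 ∧ (p3 ∨ p3)) ∨ p4)) = min(0.66, 0.15) = 0.15
(not (not not p3 → (p2 ∧ p3)) ∨ ((p2 ∧ p3) ∧ ((p1 ∧ (p3 ∨ p3)) ∨ p4))) = max(0, 0.15) = 0.15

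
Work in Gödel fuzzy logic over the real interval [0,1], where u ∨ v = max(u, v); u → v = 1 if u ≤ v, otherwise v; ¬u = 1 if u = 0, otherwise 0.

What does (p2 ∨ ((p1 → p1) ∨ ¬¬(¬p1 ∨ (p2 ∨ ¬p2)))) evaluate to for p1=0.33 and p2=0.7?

(p1 → p1): 0.33 ≤ 0.33, so result = 1
¬p1: Gödel ¬ of 0.33 = 0 (operand ≠ 0)
¬p2: Gödel ¬ of 0.7 = 0 (operand ≠ 0)
(p2 ∨ ¬p2) = max(0.7, 0) = 0.7
(¬p1 ∨ (p2 ∨ ¬p2)) = max(0, 0.7) = 0.7
¬(¬p1 ∨ (p2 ∨ ¬p2)): Gödel ¬ of 0.7 = 0 (operand ≠ 0)
¬¬(¬p1 ∨ (p2 ∨ ¬p2)): Gödel ¬ of 0 = 1 (operand is 0)
((p1 → p1) ∨ ¬¬(¬p1 ∨ (p2 ∨ ¬p2))) = max(1, 1) = 1
(p2 ∨ ((p1 → p1) ∨ ¬¬(¬p1 ∨ (p2 ∨ ¬p2)))) = max(0.7, 1) = 1

1.00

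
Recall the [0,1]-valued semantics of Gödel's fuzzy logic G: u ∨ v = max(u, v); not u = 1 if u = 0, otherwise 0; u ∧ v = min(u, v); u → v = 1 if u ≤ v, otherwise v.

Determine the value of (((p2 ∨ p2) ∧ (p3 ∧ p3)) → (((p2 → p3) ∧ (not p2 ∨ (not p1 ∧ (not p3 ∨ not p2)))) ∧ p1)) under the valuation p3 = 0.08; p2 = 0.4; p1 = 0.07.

(p2 ∨ p2) = max(0.4, 0.4) = 0.4
(p3 ∧ p3) = min(0.08, 0.08) = 0.08
((p2 ∨ p2) ∧ (p3 ∧ p3)) = min(0.4, 0.08) = 0.08
(p2 → p3): 0.4 > 0.08, so result = 0.08
not p2: Gödel ¬ of 0.4 = 0 (operand ≠ 0)
not p1: Gödel ¬ of 0.07 = 0 (operand ≠ 0)
not p3: Gödel ¬ of 0.08 = 0 (operand ≠ 0)
not p2: Gödel ¬ of 0.4 = 0 (operand ≠ 0)
(not p3 ∨ not p2) = max(0, 0) = 0
(not p1 ∧ (not p3 ∨ not p2)) = min(0, 0) = 0
(not p2 ∨ (not p1 ∧ (not p3 ∨ not p2))) = max(0, 0) = 0
((p2 → p3) ∧ (not p2 ∨ (not p1 ∧ (not p3 ∨ not p2)))) = min(0.08, 0) = 0
(((p2 → p3) ∧ (not p2 ∨ (not p1 ∧ (not p3 ∨ not p2)))) ∧ p1) = min(0, 0.07) = 0
(((p2 ∨ p2) ∧ (p3 ∧ p3)) → (((p2 → p3) ∧ (not p2 ∨ (not p1 ∧ (not p3 ∨ not p2)))) ∧ p1)): 0.08 > 0, so result = 0

0.00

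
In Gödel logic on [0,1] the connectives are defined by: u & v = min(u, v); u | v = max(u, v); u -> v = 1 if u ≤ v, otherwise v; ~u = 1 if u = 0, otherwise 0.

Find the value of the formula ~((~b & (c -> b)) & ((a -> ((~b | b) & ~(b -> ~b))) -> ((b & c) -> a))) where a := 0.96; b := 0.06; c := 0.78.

1.00

~b: Gödel ¬ of 0.06 = 0 (operand ≠ 0)
(c -> b): 0.78 > 0.06, so result = 0.06
(~b & (c -> b)) = min(0, 0.06) = 0
~b: Gödel ¬ of 0.06 = 0 (operand ≠ 0)
(~b | b) = max(0, 0.06) = 0.06
~b: Gödel ¬ of 0.06 = 0 (operand ≠ 0)
(b -> ~b): 0.06 > 0, so result = 0
~(b -> ~b): Gödel ¬ of 0 = 1 (operand is 0)
((~b | b) & ~(b -> ~b)) = min(0.06, 1) = 0.06
(a -> ((~b | b) & ~(b -> ~b))): 0.96 > 0.06, so result = 0.06
(b & c) = min(0.06, 0.78) = 0.06
((b & c) -> a): 0.06 ≤ 0.96, so result = 1
((a -> ((~b | b) & ~(b -> ~b))) -> ((b & c) -> a)): 0.06 ≤ 1, so result = 1
((~b & (c -> b)) & ((a -> ((~b | b) & ~(b -> ~b))) -> ((b & c) -> a))) = min(0, 1) = 0
~((~b & (c -> b)) & ((a -> ((~b | b) & ~(b -> ~b))) -> ((b & c) -> a))): Gödel ¬ of 0 = 1 (operand is 0)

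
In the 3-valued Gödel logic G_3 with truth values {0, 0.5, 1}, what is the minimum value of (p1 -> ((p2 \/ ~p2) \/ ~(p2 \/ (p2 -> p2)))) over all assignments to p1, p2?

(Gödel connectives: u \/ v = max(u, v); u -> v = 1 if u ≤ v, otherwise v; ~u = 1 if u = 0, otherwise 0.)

0.50

The minimum is attained at p1 = 1, p2 = 0.5:
  ~p2: Gödel ¬ of 0.5 = 0 (operand ≠ 0)
  (p2 \/ ~p2) = max(0.5, 0) = 0.5
  (p2 -> p2): 0.5 ≤ 0.5, so result = 1
  (p2 \/ (p2 -> p2)) = max(0.5, 1) = 1
  ~(p2 \/ (p2 -> p2)): Gödel ¬ of 1 = 0 (operand ≠ 0)
  ((p2 \/ ~p2) \/ ~(p2 \/ (p2 -> p2))) = max(0.5, 0) = 0.5
  (p1 -> ((p2 \/ ~p2) \/ ~(p2 \/ (p2 -> p2)))): 1 > 0.5, so result = 0.5
Checking all 9 assignments confirms none give a value below 0.50.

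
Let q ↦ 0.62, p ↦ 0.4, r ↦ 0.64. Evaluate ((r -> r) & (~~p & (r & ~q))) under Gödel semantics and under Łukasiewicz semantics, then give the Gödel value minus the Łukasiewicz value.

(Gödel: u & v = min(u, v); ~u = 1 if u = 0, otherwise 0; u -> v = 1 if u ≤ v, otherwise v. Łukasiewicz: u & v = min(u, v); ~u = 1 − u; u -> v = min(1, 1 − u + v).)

Gödel evaluation:
  (r -> r): 0.64 ≤ 0.64, so result = 1
  ~p: Gödel ¬ of 0.4 = 0 (operand ≠ 0)
  ~~p: Gödel ¬ of 0 = 1 (operand is 0)
  ~q: Gödel ¬ of 0.62 = 0 (operand ≠ 0)
  (r & ~q) = min(0.64, 0) = 0
  (~~p & (r & ~q)) = min(1, 0) = 0
  ((r -> r) & (~~p & (r & ~q))) = min(1, 0) = 0
  Gödel value = 0
Łukasiewicz evaluation:
  (r -> r): min(1, 1 − 0.64 + 0.64) = 1
  ~p: Łukasiewicz ¬ gives 1 − 0.4 = 0.6
  ~~p: Łukasiewicz ¬ gives 1 − 0.6 = 0.4
  ~q: Łukasiewicz ¬ gives 1 − 0.62 = 0.38
  (r & ~q) = min(0.64, 0.38) = 0.38
  (~~p & (r & ~q)) = min(0.4, 0.38) = 0.38
  ((r -> r) & (~~p & (r & ~q))) = min(1, 0.38) = 0.38
  Łukasiewicz value = 0.38
Difference: 0 − 0.38 = -0.38

-0.38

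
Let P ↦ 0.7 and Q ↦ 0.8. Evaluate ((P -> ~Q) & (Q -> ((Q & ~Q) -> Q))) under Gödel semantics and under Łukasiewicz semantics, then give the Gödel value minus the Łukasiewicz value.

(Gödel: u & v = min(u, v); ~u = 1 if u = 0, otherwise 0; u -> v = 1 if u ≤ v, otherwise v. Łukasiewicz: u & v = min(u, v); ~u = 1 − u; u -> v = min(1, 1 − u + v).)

Gödel evaluation:
  ~Q: Gödel ¬ of 0.8 = 0 (operand ≠ 0)
  (P -> ~Q): 0.7 > 0, so result = 0
  ~Q: Gödel ¬ of 0.8 = 0 (operand ≠ 0)
  (Q & ~Q) = min(0.8, 0) = 0
  ((Q & ~Q) -> Q): 0 ≤ 0.8, so result = 1
  (Q -> ((Q & ~Q) -> Q)): 0.8 ≤ 1, so result = 1
  ((P -> ~Q) & (Q -> ((Q & ~Q) -> Q))) = min(0, 1) = 0
  Gödel value = 0
Łukasiewicz evaluation:
  ~Q: Łukasiewicz ¬ gives 1 − 0.8 = 0.2
  (P -> ~Q): min(1, 1 − 0.7 + 0.2) = 0.5
  ~Q: Łukasiewicz ¬ gives 1 − 0.8 = 0.2
  (Q & ~Q) = min(0.8, 0.2) = 0.2
  ((Q & ~Q) -> Q): min(1, 1 − 0.2 + 0.8) = 1
  (Q -> ((Q & ~Q) -> Q)): min(1, 1 − 0.8 + 1) = 1
  ((P -> ~Q) & (Q -> ((Q & ~Q) -> Q))) = min(0.5, 1) = 0.5
  Łukasiewicz value = 0.5
Difference: 0 − 0.5 = -0.50

-0.50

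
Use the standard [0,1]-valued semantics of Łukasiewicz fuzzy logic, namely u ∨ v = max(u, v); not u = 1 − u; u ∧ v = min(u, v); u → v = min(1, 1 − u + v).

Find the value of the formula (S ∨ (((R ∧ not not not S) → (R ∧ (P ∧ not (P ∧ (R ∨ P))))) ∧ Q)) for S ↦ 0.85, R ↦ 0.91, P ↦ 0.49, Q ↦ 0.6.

not S: Łukasiewicz ¬ gives 1 − 0.85 = 0.15
not not S: Łukasiewicz ¬ gives 1 − 0.15 = 0.85
not not not S: Łukasiewicz ¬ gives 1 − 0.85 = 0.15
(R ∧ not not not S) = min(0.91, 0.15) = 0.15
(R ∨ P) = max(0.91, 0.49) = 0.91
(P ∧ (R ∨ P)) = min(0.49, 0.91) = 0.49
not (P ∧ (R ∨ P)): Łukasiewicz ¬ gives 1 − 0.49 = 0.51
(P ∧ not (P ∧ (R ∨ P))) = min(0.49, 0.51) = 0.49
(R ∧ (P ∧ not (P ∧ (R ∨ P)))) = min(0.91, 0.49) = 0.49
((R ∧ not not not S) → (R ∧ (P ∧ not (P ∧ (R ∨ P))))): min(1, 1 − 0.15 + 0.49) = 1
(((R ∧ not not not S) → (R ∧ (P ∧ not (P ∧ (R ∨ P))))) ∧ Q) = min(1, 0.6) = 0.6
(S ∨ (((R ∧ not not not S) → (R ∧ (P ∧ not (P ∧ (R ∨ P))))) ∧ Q)) = max(0.85, 0.6) = 0.85

0.85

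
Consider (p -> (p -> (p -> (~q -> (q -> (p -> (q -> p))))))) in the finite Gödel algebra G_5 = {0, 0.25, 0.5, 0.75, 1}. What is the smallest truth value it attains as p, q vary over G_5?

1.00

Every assignment gives 1. For instance at p = 0, q = 0:
  ~q: Gödel ¬ of 0 = 1 (operand is 0)
  (q -> p): 0 ≤ 0, so result = 1
  (p -> (q -> p)): 0 ≤ 1, so result = 1
  (q -> (p -> (q -> p))): 0 ≤ 1, so result = 1
  (~q -> (q -> (p -> (q -> p)))): 1 ≤ 1, so result = 1
  (p -> (~q -> (q -> (p -> (q -> p))))): 0 ≤ 1, so result = 1
  (p -> (p -> (~q -> (q -> (p -> (q -> p)))))): 0 ≤ 1, so result = 1
  (p -> (p -> (p -> (~q -> (q -> (p -> (q -> p))))))): 0 ≤ 1, so result = 1
All 25 assignments give value 1 — the formula is a G_5-tautology.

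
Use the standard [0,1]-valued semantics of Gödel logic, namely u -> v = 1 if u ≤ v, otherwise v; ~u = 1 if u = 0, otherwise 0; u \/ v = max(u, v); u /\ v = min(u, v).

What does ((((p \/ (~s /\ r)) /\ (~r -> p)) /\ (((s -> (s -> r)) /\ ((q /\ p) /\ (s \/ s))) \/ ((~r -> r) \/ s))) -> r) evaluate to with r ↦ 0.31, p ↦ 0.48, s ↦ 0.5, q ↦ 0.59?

0.31

~s: Gödel ¬ of 0.5 = 0 (operand ≠ 0)
(~s /\ r) = min(0, 0.31) = 0
(p \/ (~s /\ r)) = max(0.48, 0) = 0.48
~r: Gödel ¬ of 0.31 = 0 (operand ≠ 0)
(~r -> p): 0 ≤ 0.48, so result = 1
((p \/ (~s /\ r)) /\ (~r -> p)) = min(0.48, 1) = 0.48
(s -> r): 0.5 > 0.31, so result = 0.31
(s -> (s -> r)): 0.5 > 0.31, so result = 0.31
(q /\ p) = min(0.59, 0.48) = 0.48
(s \/ s) = max(0.5, 0.5) = 0.5
((q /\ p) /\ (s \/ s)) = min(0.48, 0.5) = 0.48
((s -> (s -> r)) /\ ((q /\ p) /\ (s \/ s))) = min(0.31, 0.48) = 0.31
~r: Gödel ¬ of 0.31 = 0 (operand ≠ 0)
(~r -> r): 0 ≤ 0.31, so result = 1
((~r -> r) \/ s) = max(1, 0.5) = 1
(((s -> (s -> r)) /\ ((q /\ p) /\ (s \/ s))) \/ ((~r -> r) \/ s)) = max(0.31, 1) = 1
(((p \/ (~s /\ r)) /\ (~r -> p)) /\ (((s -> (s -> r)) /\ ((q /\ p) /\ (s \/ s))) \/ ((~r -> r) \/ s))) = min(0.48, 1) = 0.48
((((p \/ (~s /\ r)) /\ (~r -> p)) /\ (((s -> (s -> r)) /\ ((q /\ p) /\ (s \/ s))) \/ ((~r -> r) \/ s))) -> r): 0.48 > 0.31, so result = 0.31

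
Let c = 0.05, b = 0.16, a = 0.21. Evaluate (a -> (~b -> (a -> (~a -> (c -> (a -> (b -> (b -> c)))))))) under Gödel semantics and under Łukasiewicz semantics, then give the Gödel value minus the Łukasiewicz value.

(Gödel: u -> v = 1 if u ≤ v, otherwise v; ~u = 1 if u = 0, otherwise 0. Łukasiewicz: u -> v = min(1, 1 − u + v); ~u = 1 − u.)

0.00

Gödel evaluation:
  ~b: Gödel ¬ of 0.16 = 0 (operand ≠ 0)
  ~a: Gödel ¬ of 0.21 = 0 (operand ≠ 0)
  (b -> c): 0.16 > 0.05, so result = 0.05
  (b -> (b -> c)): 0.16 > 0.05, so result = 0.05
  (a -> (b -> (b -> c))): 0.21 > 0.05, so result = 0.05
  (c -> (a -> (b -> (b -> c)))): 0.05 ≤ 0.05, so result = 1
  (~a -> (c -> (a -> (b -> (b -> c))))): 0 ≤ 1, so result = 1
  (a -> (~a -> (c -> (a -> (b -> (b -> c)))))): 0.21 ≤ 1, so result = 1
  (~b -> (a -> (~a -> (c -> (a -> (b -> (b -> c))))))): 0 ≤ 1, so result = 1
  (a -> (~b -> (a -> (~a -> (c -> (a -> (b -> (b -> c)))))))): 0.21 ≤ 1, so result = 1
  Gödel value = 1
Łukasiewicz evaluation:
  ~b: Łukasiewicz ¬ gives 1 − 0.16 = 0.84
  ~a: Łukasiewicz ¬ gives 1 − 0.21 = 0.79
  (b -> c): min(1, 1 − 0.16 + 0.05) = 0.89
  (b -> (b -> c)): min(1, 1 − 0.16 + 0.89) = 1
  (a -> (b -> (b -> c))): min(1, 1 − 0.21 + 1) = 1
  (c -> (a -> (b -> (b -> c)))): min(1, 1 − 0.05 + 1) = 1
  (~a -> (c -> (a -> (b -> (b -> c))))): min(1, 1 − 0.79 + 1) = 1
  (a -> (~a -> (c -> (a -> (b -> (b -> c)))))): min(1, 1 − 0.21 + 1) = 1
  (~b -> (a -> (~a -> (c -> (a -> (b -> (b -> c))))))): min(1, 1 − 0.84 + 1) = 1
  (a -> (~b -> (a -> (~a -> (c -> (a -> (b -> (b -> c)))))))): min(1, 1 − 0.21 + 1) = 1
  Łukasiewicz value = 1
Difference: 1 − 1 = 0.00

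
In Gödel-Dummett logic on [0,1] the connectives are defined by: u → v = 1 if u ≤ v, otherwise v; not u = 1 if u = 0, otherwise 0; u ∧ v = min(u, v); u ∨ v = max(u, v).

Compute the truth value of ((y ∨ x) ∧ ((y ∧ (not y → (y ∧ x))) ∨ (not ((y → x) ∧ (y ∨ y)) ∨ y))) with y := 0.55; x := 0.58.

0.55

(y ∨ x) = max(0.55, 0.58) = 0.58
not y: Gödel ¬ of 0.55 = 0 (operand ≠ 0)
(y ∧ x) = min(0.55, 0.58) = 0.55
(not y → (y ∧ x)): 0 ≤ 0.55, so result = 1
(y ∧ (not y → (y ∧ x))) = min(0.55, 1) = 0.55
(y → x): 0.55 ≤ 0.58, so result = 1
(y ∨ y) = max(0.55, 0.55) = 0.55
((y → x) ∧ (y ∨ y)) = min(1, 0.55) = 0.55
not ((y → x) ∧ (y ∨ y)): Gödel ¬ of 0.55 = 0 (operand ≠ 0)
(not ((y → x) ∧ (y ∨ y)) ∨ y) = max(0, 0.55) = 0.55
((y ∧ (not y → (y ∧ x))) ∨ (not ((y → x) ∧ (y ∨ y)) ∨ y)) = max(0.55, 0.55) = 0.55
((y ∨ x) ∧ ((y ∧ (not y → (y ∧ x))) ∨ (not ((y → x) ∧ (y ∨ y)) ∨ y))) = min(0.58, 0.55) = 0.55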